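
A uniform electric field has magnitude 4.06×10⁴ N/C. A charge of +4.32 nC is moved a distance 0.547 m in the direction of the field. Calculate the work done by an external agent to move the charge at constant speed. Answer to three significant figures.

The potential change for a displacement 0.547 m in the direction of the field is ΔV = −Ed = -2.22×10⁴ V.
W_ext = qΔV = -9.59×10⁻⁵ J.

-9.59×10⁻⁵ J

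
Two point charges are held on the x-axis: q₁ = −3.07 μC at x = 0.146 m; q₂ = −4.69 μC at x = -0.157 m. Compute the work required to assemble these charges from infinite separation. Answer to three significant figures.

The work to assemble the configuration equals its total potential energy, U = Σ kqᵢqⱼ/rᵢⱼ over all pairs.
Pair separations: r₁₂ = 0.303 m.
U = (0.427) = 0.427 J.

0.427 J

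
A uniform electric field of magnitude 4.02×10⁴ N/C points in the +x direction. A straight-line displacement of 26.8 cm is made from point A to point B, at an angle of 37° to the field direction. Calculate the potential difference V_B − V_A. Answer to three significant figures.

-8600 V

Only the component of displacement along E changes the potential: ΔV = −E·d·cosθ.
ΔV = −(4.02×10⁴ V/m)(0.268 m)cos37° = -8600 V.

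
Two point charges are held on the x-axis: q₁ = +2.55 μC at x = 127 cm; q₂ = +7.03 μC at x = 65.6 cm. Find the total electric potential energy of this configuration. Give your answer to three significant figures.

0.262 J

The assembly work is the sum of pairwise potential energies, U = Σ_{i<j} kqᵢqⱼ/rᵢⱼ.
Pair separations: r₁₂ = 0.614 m.
U = (0.262) = 0.262 J.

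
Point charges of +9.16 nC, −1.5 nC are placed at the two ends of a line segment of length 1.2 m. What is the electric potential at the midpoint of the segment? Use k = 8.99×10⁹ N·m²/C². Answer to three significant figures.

115 V

Electric potential is a scalar, so the contributions from each charge add algebraically: V = Σ kqᵢ/rᵢ.
Each charge is 0.600 m from the midpoint.
V = k[(9.16×10⁻⁹)/(0.600) + (-1.50×10⁻⁹)/(0.600)] = 115 V.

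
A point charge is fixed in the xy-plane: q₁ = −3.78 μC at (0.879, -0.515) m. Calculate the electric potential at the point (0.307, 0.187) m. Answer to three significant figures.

-3.75×10⁴ V

The total potential is the scalar sum of each charge's contribution, V = Σ kqᵢ/rᵢ.
Distances from the field point to each charge: r₁ = 0.906 m.
V = k[(-3.78×10⁻⁶)/(0.906)] = -3.75×10⁴ V.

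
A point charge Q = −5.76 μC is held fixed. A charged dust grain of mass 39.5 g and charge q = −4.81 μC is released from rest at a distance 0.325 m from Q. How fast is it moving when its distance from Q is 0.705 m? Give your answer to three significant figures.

Only the electrostatic force acts, so mechanical energy is conserved: ½mv² = U₁ − U₂ = kQq(1/r₁ − 1/r₂).
U₁ − U₂ = (8.99×10⁹ N·m²/C²)(-5.76×10⁻⁶ C)(-4.81×10⁻⁶ C)(1/0.325 − 1/0.705) = 0.413 J.
v = √(2·0.413/0.0395) = 4.57 m/s.

4.57 m/s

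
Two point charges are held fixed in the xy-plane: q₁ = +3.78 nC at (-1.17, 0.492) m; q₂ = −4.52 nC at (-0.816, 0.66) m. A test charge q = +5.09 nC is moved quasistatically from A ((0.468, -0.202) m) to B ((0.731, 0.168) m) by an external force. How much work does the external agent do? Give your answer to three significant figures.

For quasistatic motion the external work equals the change in potential energy: W_ext = qΔV = q(V_B − V_A).
At A: distances to the source charges are 1.78 m, 1.55 m; V_A = Σ kqᵢ/rᵢ = -7.17 V.
At B: distances to the source charges are 1.93 m, 1.62 m; V_B = Σ kqᵢ/rᵢ = -7.41 V.
ΔV = V_B − V_A = -0.237 V.
W_ext = qΔV = (5.09×10⁻⁹ C)(-0.237 V) = -1.21×10⁻⁹ J.

-1.21×10⁻⁹ J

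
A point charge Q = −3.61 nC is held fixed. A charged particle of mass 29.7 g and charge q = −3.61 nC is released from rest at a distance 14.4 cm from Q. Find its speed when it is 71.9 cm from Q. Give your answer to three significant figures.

Only the electrostatic force acts, so mechanical energy is conserved: ½mv² = U₁ − U₂ = kQq(1/r₁ − 1/r₂).
U₁ − U₂ = (8.99×10⁹ N·m²/C²)(-3.61×10⁻⁹ C)(-3.61×10⁻⁹ C)(1/0.144 − 1/0.719) = 6.51×10⁻⁷ J.
v = √(2·6.51×10⁻⁷/0.0297) = 6.62×10⁻³ m/s.

6.62×10⁻³ m/s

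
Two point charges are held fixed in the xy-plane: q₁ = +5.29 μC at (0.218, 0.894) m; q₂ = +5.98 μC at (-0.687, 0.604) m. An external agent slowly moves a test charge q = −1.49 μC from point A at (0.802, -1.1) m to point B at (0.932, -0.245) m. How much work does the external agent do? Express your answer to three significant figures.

-0.0270 J

For quasistatic motion the external work equals the change in potential energy: W_ext = qΔV = q(V_B − V_A).
At A: distances to the source charges are 2.08 m, 2.26 m; V_A = Σ kqᵢ/rᵢ = 4.66×10⁴ V.
At B: distances to the source charges are 1.34 m, 1.83 m; V_B = Σ kqᵢ/rᵢ = 6.48×10⁴ V.
ΔV = V_B − V_A = 1.81×10⁴ V.
W_ext = qΔV = (-1.49×10⁻⁶ C)(1.81×10⁴ V) = -0.0270 J.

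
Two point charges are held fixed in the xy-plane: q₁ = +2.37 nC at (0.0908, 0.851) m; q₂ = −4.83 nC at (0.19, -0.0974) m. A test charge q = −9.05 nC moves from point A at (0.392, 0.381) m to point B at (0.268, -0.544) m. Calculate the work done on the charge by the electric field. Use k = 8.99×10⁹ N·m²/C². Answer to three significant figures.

The work done by the electric force is W_field = −ΔU = −q(V_B − V_A) = q(V_A − V_B).
At A: distances to the source charges are 0.558 m, 0.519 m; V_A = Σ kqᵢ/rᵢ = -45.4 V.
At B: distances to the source charges are 1.41 m, 0.453 m; V_B = Σ kqᵢ/rᵢ = -80.6 V.
ΔV = V_B − V_A = -35.2 V.
W_field = −qΔV = −(-9.05×10⁻⁹ C)(-35.2 V) = -3.18×10⁻⁷ J.

-3.18×10⁻⁷ J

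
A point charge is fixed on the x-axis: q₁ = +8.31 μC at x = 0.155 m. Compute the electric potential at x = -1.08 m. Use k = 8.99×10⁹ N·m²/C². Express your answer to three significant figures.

6.05×10⁴ V

The total potential is the scalar sum of each charge's contribution, V = Σ kqᵢ/rᵢ.
V = k[(8.31×10⁻⁶)/(1.24)] = 6.05×10⁴ V.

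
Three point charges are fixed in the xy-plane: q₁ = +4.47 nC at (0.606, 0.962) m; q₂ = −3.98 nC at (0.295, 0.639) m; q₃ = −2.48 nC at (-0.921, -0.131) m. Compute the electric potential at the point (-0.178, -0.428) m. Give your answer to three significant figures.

The total potential is the scalar sum of each charge's contribution, V = Σ kqᵢ/rᵢ.
Distances from the field point to each charge: r₁ = 1.60 m, r₂ = 1.17 m, r₃ = 0.800 m.
V = k[(4.47×10⁻⁹)/(1.60) + (-3.98×10⁻⁹)/(1.17) + (-2.48×10⁻⁹)/(0.800)] = -33.3 V.

-33.3 V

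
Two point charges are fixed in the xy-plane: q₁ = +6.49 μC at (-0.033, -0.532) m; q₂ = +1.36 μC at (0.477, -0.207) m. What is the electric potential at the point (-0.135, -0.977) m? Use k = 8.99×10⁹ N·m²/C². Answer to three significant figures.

Electric potential is a scalar, so the contributions from each charge add algebraically: V = Σ kqᵢ/rᵢ.
Distances from the field point to each charge: r₁ = 0.457 m, r₂ = 0.984 m.
V = k[(6.49×10⁻⁶)/(0.457) + (1.36×10⁻⁶)/(0.984)] = 1.40×10⁵ V.

1.40×10⁵ V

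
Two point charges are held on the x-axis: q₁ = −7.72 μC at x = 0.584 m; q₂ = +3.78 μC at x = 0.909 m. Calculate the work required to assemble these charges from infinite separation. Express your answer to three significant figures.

-0.807 J

The assembly work is the sum of pairwise potential energies, U = Σ_{i<j} kqᵢqⱼ/rᵢⱼ.
Pair separations: r₁₂ = 0.325 m.
U = (-0.807) = -0.807 J.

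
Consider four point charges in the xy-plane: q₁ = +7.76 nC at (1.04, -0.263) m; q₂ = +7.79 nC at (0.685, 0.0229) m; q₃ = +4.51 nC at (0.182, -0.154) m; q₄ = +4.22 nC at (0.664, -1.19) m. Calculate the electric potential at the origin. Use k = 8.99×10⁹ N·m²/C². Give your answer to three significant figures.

365 V

The total potential is the scalar sum of each charge's contribution, V = Σ kqᵢ/rᵢ.
Distances from the field point to each charge: r₁ = 1.07 m, r₂ = 0.685 m, r₃ = 0.238 m, r₄ = 1.36 m.
V = k[(7.76×10⁻⁹)/(1.07) + (7.79×10⁻⁹)/(0.685) + (4.51×10⁻⁹)/(0.238) + (4.22×10⁻⁹)/(1.36)] = 365 V.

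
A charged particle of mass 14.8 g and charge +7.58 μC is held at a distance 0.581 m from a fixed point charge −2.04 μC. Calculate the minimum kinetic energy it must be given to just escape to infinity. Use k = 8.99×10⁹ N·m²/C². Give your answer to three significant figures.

0.239 J

To just escape, total mechanical energy must reach zero at infinity: ½mv²_min + U = 0, so ½mv²_min = −U = |kQq|/r.
|U| = |kQq|/r = (8.99×10⁹ N·m²/C²)(2.04×10⁻⁶)(7.58×10⁻⁶)/(0.581) = 0.239 J.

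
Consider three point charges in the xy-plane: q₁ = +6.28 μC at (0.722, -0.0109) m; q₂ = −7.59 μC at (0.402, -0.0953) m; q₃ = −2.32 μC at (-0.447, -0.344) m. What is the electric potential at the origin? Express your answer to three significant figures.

The total potential is the scalar sum of each charge's contribution, V = Σ kqᵢ/rᵢ.
Distances from the field point to each charge: r₁ = 0.722 m, r₂ = 0.413 m, r₃ = 0.564 m.
V = k[(6.28×10⁻⁶)/(0.722) + (-7.59×10⁻⁶)/(0.413) + (-2.32×10⁻⁶)/(0.564)] = -1.24×10⁵ V.

-1.24×10⁵ V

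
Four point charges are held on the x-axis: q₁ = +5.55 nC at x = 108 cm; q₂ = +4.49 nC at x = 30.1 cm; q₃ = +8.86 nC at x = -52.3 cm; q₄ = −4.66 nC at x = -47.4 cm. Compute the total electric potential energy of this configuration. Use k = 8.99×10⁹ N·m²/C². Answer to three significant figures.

The assembly work is the sum of pairwise potential energies, U = Σ_{i<j} kqᵢqⱼ/rᵢⱼ.
Pair separations: r₁₂ = 0.779 m, r₁₃ = 1.60 m, r₁₄ = 1.55 m, r₂₃ = 0.824 m, r₂₄ = 0.775 m, r₃₄ = 0.0490 m.
Summing all 6 pair terms gives U = -6.97×10⁻⁶ J.

-6.97×10⁻⁶ J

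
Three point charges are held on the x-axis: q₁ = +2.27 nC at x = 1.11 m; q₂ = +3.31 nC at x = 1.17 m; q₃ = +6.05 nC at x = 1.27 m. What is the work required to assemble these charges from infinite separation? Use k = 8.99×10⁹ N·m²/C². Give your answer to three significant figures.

The assembly work is the sum of pairwise potential energies, U = Σ_{i<j} kqᵢqⱼ/rᵢⱼ.
Pair separations: r₁₂ = 0.0600 m, r₁₃ = 0.160 m, r₂₃ = 0.100 m.
U = (1.13×10⁻⁶) + (7.72×10⁻⁷) + (1.80×10⁻⁶) = 3.70×10⁻⁶ J.

3.70×10⁻⁶ J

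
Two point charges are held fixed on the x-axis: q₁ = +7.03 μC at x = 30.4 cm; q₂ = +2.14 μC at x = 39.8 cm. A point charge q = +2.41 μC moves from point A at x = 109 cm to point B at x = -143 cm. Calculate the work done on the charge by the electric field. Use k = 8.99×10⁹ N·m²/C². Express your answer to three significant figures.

The work done by the electric force is W_field = −ΔU = −q(V_B − V_A) = q(V_A − V_B).
At A: distances to the source charges are 0.786 m, 0.692 m; V_A = Σ kqᵢ/rᵢ = 1.08×10⁵ V.
At B: distances to the source charges are 1.73 m, 1.83 m; V_B = Σ kqᵢ/rᵢ = 4.70×10⁴ V.
ΔV = V_B − V_A = -6.12×10⁴ V.
W_field = −qΔV = −(2.41×10⁻⁶ C)(-6.12×10⁴ V) = 0.148 J.

0.148 J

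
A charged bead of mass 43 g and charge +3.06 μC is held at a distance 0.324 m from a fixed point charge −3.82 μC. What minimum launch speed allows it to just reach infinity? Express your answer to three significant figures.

To just escape, total mechanical energy must reach zero at infinity: ½mv²_min + U = 0, so ½mv²_min = −U = |kQq|/r.
|U| = |kQq|/r = (8.99×10⁹ N·m²/C²)(3.82×10⁻⁶)(3.06×10⁻⁶)/(0.324) = 0.324 J.
v_min = √(2|U|/m) = √(2·0.324/0.0430) = 3.88 m/s.

3.88 m/s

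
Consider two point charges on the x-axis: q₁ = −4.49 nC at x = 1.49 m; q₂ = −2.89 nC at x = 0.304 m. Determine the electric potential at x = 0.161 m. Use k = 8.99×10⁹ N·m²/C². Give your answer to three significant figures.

-212 V

Electric potential is a scalar, so the contributions from each charge add algebraically: V = Σ kqᵢ/rᵢ.
Distances from the field point to each charge: r₁ = 1.33 m, r₂ = 0.143 m.
V = k[(-4.49×10⁻⁹)/(1.33) + (-2.89×10⁻⁹)/(0.143)] = -212 V.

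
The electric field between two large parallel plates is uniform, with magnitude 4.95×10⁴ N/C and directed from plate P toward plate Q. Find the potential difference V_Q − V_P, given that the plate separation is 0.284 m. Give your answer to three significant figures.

In a uniform field, potential decreases in the direction of E: ΔV = −E·d for a displacement d parallel to E.
Going from P to Q is a displacement of 0.284 m along the field, so V_Q − V_P = −Ed = -1.41×10⁴ V.

-1.41×10⁴ V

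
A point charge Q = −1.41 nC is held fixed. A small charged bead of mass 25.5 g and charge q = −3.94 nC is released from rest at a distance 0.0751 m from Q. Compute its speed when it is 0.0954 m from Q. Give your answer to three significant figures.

3.33×10⁻³ m/s

Only the electrostatic force acts, so mechanical energy is conserved: ½mv² = U₁ − U₂ = kQq(1/r₁ − 1/r₂).
U₁ − U₂ = (8.99×10⁹ N·m²/C²)(-1.41×10⁻⁹ C)(-3.94×10⁻⁹ C)(1/0.0751 − 1/0.0954) = 1.42×10⁻⁷ J.
v = √(2·1.42×10⁻⁷/0.0255) = 3.33×10⁻³ m/s.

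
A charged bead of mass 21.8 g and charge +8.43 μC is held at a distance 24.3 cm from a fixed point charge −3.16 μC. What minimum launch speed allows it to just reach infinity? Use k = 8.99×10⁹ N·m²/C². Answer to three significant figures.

9.51 m/s

To just escape, total mechanical energy must reach zero at infinity: ½mv²_min + U = 0, so ½mv²_min = −U = |kQq|/r.
|U| = |kQq|/r = (8.99×10⁹ N·m²/C²)(3.16×10⁻⁶)(8.43×10⁻⁶)/(0.243) = 0.986 J.
v_min = √(2|U|/m) = √(2·0.986/0.0218) = 9.51 m/s.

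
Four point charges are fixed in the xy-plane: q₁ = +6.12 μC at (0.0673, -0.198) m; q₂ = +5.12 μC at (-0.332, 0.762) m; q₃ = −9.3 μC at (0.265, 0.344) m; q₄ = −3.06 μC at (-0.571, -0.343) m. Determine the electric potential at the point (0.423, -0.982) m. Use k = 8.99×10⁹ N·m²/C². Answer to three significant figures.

2240 V

The total potential is the scalar sum of each charge's contribution, V = Σ kqᵢ/rᵢ.
Distances from the field point to each charge: r₁ = 0.861 m, r₂ = 1.90 m, r₃ = 1.34 m, r₄ = 1.18 m.
V = k[(6.12×10⁻⁶)/(0.861) + (5.12×10⁻⁶)/(1.90) + (-9.30×10⁻⁶)/(1.34) + (-3.06×10⁻⁶)/(1.18)] = 2240 V.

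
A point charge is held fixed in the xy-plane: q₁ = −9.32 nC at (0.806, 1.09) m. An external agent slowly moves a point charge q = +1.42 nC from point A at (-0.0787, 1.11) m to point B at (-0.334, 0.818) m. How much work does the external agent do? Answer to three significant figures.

3.29×10⁻⁸ J

For quasistatic motion the external work equals the change in potential energy: W_ext = qΔV = q(V_B − V_A).
At A: distance to the source charge is 0.885 m; V_A = kq₁/r = -94.7 V.
At B: distance to the source charge is 1.17 m; V_B = kq₁/r = -71.5 V.
ΔV = V_B − V_A = 23.2 V.
W_ext = qΔV = (1.42×10⁻⁹ C)(23.2 V) = 3.29×10⁻⁸ J.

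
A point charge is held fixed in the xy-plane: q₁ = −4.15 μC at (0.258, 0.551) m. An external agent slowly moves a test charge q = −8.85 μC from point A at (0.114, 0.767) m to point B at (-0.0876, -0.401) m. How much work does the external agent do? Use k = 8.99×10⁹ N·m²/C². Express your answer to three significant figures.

For quasistatic motion the external work equals the change in potential energy: W_ext = qΔV = q(V_B − V_A).
At A: distance to the source charge is 0.260 m; V_A = kq₁/r = -1.44×10⁵ V.
At B: distance to the source charge is 1.01 m; V_B = kq₁/r = -3.68×10⁴ V.
ΔV = V_B − V_A = 1.07×10⁵ V.
W_ext = qΔV = (-8.85×10⁻⁶ C)(1.07×10⁵ V) = -0.946 J.

-0.946 J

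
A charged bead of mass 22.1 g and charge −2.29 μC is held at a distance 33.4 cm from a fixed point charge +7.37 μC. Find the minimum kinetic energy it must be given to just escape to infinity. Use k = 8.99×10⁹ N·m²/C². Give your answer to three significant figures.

To just escape, total mechanical energy must reach zero at infinity: ½mv²_min + U = 0, so ½mv²_min = −U = |kQq|/r.
|U| = |kQq|/r = (8.99×10⁹ N·m²/C²)(7.37×10⁻⁶)(2.29×10⁻⁶)/(0.334) = 0.454 J.

0.454 J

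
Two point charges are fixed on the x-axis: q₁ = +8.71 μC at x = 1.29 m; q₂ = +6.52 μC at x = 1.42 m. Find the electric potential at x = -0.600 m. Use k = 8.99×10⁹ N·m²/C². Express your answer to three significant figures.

7.04×10⁴ V

The total potential is the scalar sum of each charge's contribution, V = Σ kqᵢ/rᵢ.
Distances from the field point to each charge: r₁ = 1.89 m, r₂ = 2.02 m.
V = k[(8.71×10⁻⁶)/(1.89) + (6.52×10⁻⁶)/(2.02)] = 7.04×10⁴ V.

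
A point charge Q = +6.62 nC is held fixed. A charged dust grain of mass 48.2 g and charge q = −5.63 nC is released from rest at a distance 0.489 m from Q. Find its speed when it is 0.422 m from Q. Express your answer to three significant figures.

Only the electrostatic force acts, so mechanical energy is conserved: ½mv² = U₁ − U₂ = kQq(1/r₁ − 1/r₂).
U₁ − U₂ = (8.99×10⁹ N·m²/C²)(6.62×10⁻⁹ C)(-5.63×10⁻⁹ C)(1/0.489 − 1/0.422) = 1.09×10⁻⁷ J.
v = √(2·1.09×10⁻⁷/0.0482) = 2.12×10⁻³ m/s.

2.12×10⁻³ m/s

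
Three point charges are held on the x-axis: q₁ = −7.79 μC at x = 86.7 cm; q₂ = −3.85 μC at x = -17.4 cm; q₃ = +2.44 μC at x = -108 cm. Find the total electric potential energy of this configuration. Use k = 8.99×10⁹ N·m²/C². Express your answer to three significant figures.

0.0780 J

The assembly work is the sum of pairwise potential energies, U = Σ_{i<j} kqᵢqⱼ/rᵢⱼ.
Pair separations: r₁₂ = 1.04 m, r₁₃ = 1.95 m, r₂₃ = 0.906 m.
U = (0.259) + (-0.0878) + (-0.0932) = 0.0780 J.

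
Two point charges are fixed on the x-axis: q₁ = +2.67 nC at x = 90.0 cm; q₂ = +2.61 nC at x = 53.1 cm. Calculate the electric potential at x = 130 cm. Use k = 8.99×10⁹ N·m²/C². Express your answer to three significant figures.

90.5 V

Electric potential is a scalar, so the contributions from each charge add algebraically: V = Σ kqᵢ/rᵢ.
Distances from the field point to each charge: r₁ = 0.400 m, r₂ = 0.769 m.
V = k[(2.67×10⁻⁹)/(0.400) + (2.61×10⁻⁹)/(0.769)] = 90.5 V.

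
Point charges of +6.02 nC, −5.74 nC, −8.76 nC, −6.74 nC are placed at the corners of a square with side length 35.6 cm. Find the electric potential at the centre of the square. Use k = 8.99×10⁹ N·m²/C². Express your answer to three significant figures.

Electric potential is a scalar, so the contributions from each charge add algebraically: V = Σ kqᵢ/rᵢ.
The distance from each corner to the centre is a√2/2 = 0.252 m.
V = k[(6.02×10⁻⁹)/(0.252) + (-5.74×10⁻⁹)/(0.252) + (-8.76×10⁻⁹)/(0.252) + (-6.74×10⁻⁹)/(0.252)] = -544 V.

-544 V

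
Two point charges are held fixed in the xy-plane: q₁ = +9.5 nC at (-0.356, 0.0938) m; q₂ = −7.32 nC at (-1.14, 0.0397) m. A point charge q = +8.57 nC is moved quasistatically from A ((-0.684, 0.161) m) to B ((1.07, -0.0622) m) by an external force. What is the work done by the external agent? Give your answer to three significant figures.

-7.36×10⁻⁷ J

For quasistatic motion the external work equals the change in potential energy: W_ext = qΔV = q(V_B − V_A).
At A: distances to the source charges are 0.335 m, 0.472 m; V_A = Σ kqᵢ/rᵢ = 116 V.
At B: distances to the source charges are 1.43 m, 2.21 m; V_B = Σ kqᵢ/rᵢ = 29.8 V.
ΔV = V_B − V_A = -85.8 V.
W_ext = qΔV = (8.57×10⁻⁹ C)(-85.8 V) = -7.36×10⁻⁷ J.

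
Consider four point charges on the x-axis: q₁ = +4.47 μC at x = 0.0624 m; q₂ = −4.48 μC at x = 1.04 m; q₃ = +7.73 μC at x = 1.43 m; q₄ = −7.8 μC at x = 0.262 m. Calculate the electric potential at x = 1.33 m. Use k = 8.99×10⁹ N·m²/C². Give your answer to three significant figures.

5.22×10⁵ V

The total potential is the scalar sum of each charge's contribution, V = Σ kqᵢ/rᵢ.
Distances from the field point to each charge: r₁ = 1.27 m, r₂ = 0.290 m, r₃ = 0.100 m, r₄ = 1.07 m.
V = k[(4.47×10⁻⁶)/(1.27) + (-4.48×10⁻⁶)/(0.290) + (7.73×10⁻⁶)/(0.100) + (-7.80×10⁻⁶)/(1.07)] = 5.22×10⁵ V.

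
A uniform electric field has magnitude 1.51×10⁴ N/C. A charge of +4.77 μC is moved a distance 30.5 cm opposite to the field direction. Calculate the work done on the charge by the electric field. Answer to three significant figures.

-0.0220 J

The potential change for a displacement 30.5 cm opposite to the field direction is ΔV = +Ed = 4610 V.
W_field = −qΔV = -0.0220 J.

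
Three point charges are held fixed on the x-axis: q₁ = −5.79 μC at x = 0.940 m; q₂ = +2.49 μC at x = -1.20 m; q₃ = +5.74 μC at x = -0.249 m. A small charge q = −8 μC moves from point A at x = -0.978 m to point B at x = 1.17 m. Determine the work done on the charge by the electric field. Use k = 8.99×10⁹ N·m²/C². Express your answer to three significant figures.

The work done by the electric force is W_field = −ΔU = −q(V_B − V_A) = q(V_A − V_B).
At A: distances to the source charges are 1.92 m, 0.222 m, 0.729 m; V_A = Σ kqᵢ/rᵢ = 1.44×10⁵ V.
At B: distances to the source charges are 0.230 m, 2.37 m, 1.42 m; V_B = Σ kqᵢ/rᵢ = -1.81×10⁵ V.
ΔV = V_B − V_A = -3.25×10⁵ V.
W_field = −qΔV = −(-8.00×10⁻⁶ C)(-3.25×10⁵ V) = -2.60 J.

-2.60 J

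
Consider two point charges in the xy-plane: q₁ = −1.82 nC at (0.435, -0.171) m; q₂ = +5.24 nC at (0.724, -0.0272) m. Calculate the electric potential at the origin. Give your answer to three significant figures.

30.0 V

Electric potential is a scalar, so the contributions from each charge add algebraically: V = Σ kqᵢ/rᵢ.
Distances from the field point to each charge: r₁ = 0.467 m, r₂ = 0.725 m.
V = k[(-1.82×10⁻⁹)/(0.467) + (5.24×10⁻⁹)/(0.725)] = 30.0 V.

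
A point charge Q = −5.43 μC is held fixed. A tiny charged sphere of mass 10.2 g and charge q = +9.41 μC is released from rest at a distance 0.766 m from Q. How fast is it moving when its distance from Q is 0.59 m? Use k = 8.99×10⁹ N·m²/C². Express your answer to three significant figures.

Only the electrostatic force acts, so mechanical energy is conserved: ½mv² = U₁ − U₂ = kQq(1/r₁ − 1/r₂).
U₁ − U₂ = (8.99×10⁹ N·m²/C²)(-5.43×10⁻⁶ C)(9.41×10⁻⁶ C)(1/0.766 − 1/0.590) = 0.179 J.
v = √(2·0.179/0.0102) = 5.92 m/s.

5.92 m/s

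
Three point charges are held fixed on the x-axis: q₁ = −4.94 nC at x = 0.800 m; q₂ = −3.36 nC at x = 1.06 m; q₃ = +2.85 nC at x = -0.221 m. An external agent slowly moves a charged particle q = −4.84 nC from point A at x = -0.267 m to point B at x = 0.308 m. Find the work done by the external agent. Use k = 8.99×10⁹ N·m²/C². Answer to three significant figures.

2.78×10⁻⁶ J

For quasistatic motion the external work equals the change in potential energy: W_ext = qΔV = q(V_B − V_A).
At A: distances to the source charges are 1.07 m, 1.33 m, 0.0460 m; V_A = Σ kqᵢ/rᵢ = 493 V.
At B: distances to the source charges are 0.492 m, 0.752 m, 0.529 m; V_B = Σ kqᵢ/rᵢ = -82.0 V.
ΔV = V_B − V_A = -575 V.
W_ext = qΔV = (-4.84×10⁻⁹ C)(-575 V) = 2.78×10⁻⁶ J.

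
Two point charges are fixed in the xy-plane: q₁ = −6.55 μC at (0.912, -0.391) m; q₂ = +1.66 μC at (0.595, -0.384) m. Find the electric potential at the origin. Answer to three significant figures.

The total potential is the scalar sum of each charge's contribution, V = Σ kqᵢ/rᵢ.
Distances from the field point to each charge: r₁ = 0.992 m, r₂ = 0.708 m.
V = k[(-6.55×10⁻⁶)/(0.992) + (1.66×10⁻⁶)/(0.708)] = -3.83×10⁴ V.

-3.83×10⁴ V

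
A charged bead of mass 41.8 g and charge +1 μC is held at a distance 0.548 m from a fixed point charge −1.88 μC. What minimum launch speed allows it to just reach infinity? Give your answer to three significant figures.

To just escape, total mechanical energy must reach zero at infinity: ½mv²_min + U = 0, so ½mv²_min = −U = |kQq|/r.
|U| = |kQq|/r = (8.99×10⁹ N·m²/C²)(1.88×10⁻⁶)(1.00×10⁻⁶)/(0.548) = 0.0308 J.
v_min = √(2|U|/m) = √(2·0.0308/0.0418) = 1.21 m/s.

1.21 m/s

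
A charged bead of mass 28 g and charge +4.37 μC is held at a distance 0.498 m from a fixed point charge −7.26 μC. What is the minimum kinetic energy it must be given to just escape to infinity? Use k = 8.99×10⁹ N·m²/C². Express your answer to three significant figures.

To just escape, total mechanical energy must reach zero at infinity: ½mv²_min + U = 0, so ½mv²_min = −U = |kQq|/r.
|U| = |kQq|/r = (8.99×10⁹ N·m²/C²)(7.26×10⁻⁶)(4.37×10⁻⁶)/(0.498) = 0.573 J.

0.573 J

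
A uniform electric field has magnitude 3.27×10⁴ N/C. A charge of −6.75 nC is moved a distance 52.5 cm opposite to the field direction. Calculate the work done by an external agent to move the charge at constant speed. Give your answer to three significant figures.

-1.16×10⁻⁴ J

The potential change for a displacement 52.5 cm opposite to the field direction is ΔV = +Ed = 1.72×10⁴ V.
W_ext = qΔV = -1.16×10⁻⁴ J.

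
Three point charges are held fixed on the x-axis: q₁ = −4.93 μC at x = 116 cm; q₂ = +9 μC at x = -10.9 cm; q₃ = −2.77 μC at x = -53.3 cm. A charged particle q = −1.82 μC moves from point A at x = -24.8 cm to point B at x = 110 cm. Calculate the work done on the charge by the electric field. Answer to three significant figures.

The work done by the electric force is W_field = −ΔU = −q(V_B − V_A) = q(V_A − V_B).
At A: distances to the source charges are 1.41 m, 0.139 m, 0.285 m; V_A = Σ kqᵢ/rᵢ = 4.63×10⁵ V.
At B: distances to the source charges are 0.0600 m, 1.21 m, 1.63 m; V_B = Σ kqᵢ/rᵢ = -6.87×10⁵ V.
ΔV = V_B − V_A = -1.15×10⁶ V.
W_field = −qΔV = −(-1.82×10⁻⁶ C)(-1.15×10⁶ V) = -2.09 J.

-2.09 J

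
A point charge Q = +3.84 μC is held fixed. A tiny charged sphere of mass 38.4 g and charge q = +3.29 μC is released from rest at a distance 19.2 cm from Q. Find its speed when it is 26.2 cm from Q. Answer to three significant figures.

2.87 m/s

Only the electrostatic force acts, so mechanical energy is conserved: ½mv² = U₁ − U₂ = kQq(1/r₁ − 1/r₂).
U₁ − U₂ = (8.99×10⁹ N·m²/C²)(3.84×10⁻⁶ C)(3.29×10⁻⁶ C)(1/0.192 − 1/0.262) = 0.158 J.
v = √(2·0.158/0.0384) = 2.87 m/s.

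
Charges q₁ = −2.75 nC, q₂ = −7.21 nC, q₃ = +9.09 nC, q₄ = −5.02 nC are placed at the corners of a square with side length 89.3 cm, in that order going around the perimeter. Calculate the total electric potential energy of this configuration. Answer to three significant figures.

The assembly work is the sum of pairwise potential energies, U = Σ_{i<j} kqᵢqⱼ/rᵢⱼ.
The four side pairs have separation 0.893 m and the two diagonal pairs 1.26 m.
Summing all 6 pair terms gives U = -7.01×10⁻⁷ J.

-7.01×10⁻⁷ J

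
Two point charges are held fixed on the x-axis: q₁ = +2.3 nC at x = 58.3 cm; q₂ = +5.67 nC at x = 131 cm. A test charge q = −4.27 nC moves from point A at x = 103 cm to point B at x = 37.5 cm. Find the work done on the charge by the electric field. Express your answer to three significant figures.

The work done by the electric force is W_field = −ΔU = −q(V_B − V_A) = q(V_A − V_B).
At A: distances to the source charges are 0.447 m, 0.280 m; V_A = Σ kqᵢ/rᵢ = 228 V.
At B: distances to the source charges are 0.208 m, 0.935 m; V_B = Σ kqᵢ/rᵢ = 154 V.
ΔV = V_B − V_A = -74.4 V.
W_field = −qΔV = −(-4.27×10⁻⁹ C)(-74.4 V) = -3.18×10⁻⁷ J.

-3.18×10⁻⁷ J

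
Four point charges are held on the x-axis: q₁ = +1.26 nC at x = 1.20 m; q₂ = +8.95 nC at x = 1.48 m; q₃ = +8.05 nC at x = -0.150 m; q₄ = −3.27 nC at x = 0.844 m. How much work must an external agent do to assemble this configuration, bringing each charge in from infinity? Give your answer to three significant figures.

7.12×10⁻⁸ J

The assembly work is the sum of pairwise potential energies, U = Σ_{i<j} kqᵢqⱼ/rᵢⱼ.
Pair separations: r₁₂ = 0.280 m, r₁₃ = 1.35 m, r₁₄ = 0.356 m, r₂₃ = 1.63 m, r₂₄ = 0.636 m, r₃₄ = 0.994 m.
Summing all 6 pair terms gives U = 7.12×10⁻⁸ J.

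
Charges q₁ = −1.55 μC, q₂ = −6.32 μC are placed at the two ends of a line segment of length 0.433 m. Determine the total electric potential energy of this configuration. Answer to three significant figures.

0.203 J

The assembly work is the sum of pairwise potential energies, U = Σ_{i<j} kqᵢqⱼ/rᵢⱼ.
The separation is r = 0.433 m.
U = (0.203) = 0.203 J.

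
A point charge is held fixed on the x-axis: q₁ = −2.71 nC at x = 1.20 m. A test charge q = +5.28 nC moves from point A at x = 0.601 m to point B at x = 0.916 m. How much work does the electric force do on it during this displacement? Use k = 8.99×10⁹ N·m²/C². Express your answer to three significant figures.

The work done by the electric force is W_field = −ΔU = −q(V_B − V_A) = q(V_A − V_B).
At A: distance to the source charge is 0.599 m; V_A = kq₁/r = -40.7 V.
At B: distance to the source charge is 0.284 m; V_B = kq₁/r = -85.8 V.
ΔV = V_B − V_A = -45.1 V.
W_field = −qΔV = −(5.28×10⁻⁹ C)(-45.1 V) = 2.38×10⁻⁷ J.

2.38×10⁻⁷ J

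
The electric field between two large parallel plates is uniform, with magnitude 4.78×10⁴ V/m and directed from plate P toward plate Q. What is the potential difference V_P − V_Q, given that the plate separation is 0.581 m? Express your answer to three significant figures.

In a uniform field, potential decreases in the direction of E: ΔV = −E·d for a displacement d parallel to E.
Going from Q to P is a displacement of 0.581 m opposite to the field, so V_P − V_Q = +Ed = 2.78×10⁴ V.

2.78×10⁴ V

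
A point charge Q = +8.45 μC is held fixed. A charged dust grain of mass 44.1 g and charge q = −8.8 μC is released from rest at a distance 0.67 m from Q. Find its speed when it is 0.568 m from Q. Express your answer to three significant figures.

Only the electrostatic force acts, so mechanical energy is conserved: ½mv² = U₁ − U₂ = kQq(1/r₁ − 1/r₂).
U₁ − U₂ = (8.99×10⁹ N·m²/C²)(8.45×10⁻⁶ C)(-8.80×10⁻⁶ C)(1/0.670 − 1/0.568) = 0.179 J.
v = √(2·0.179/0.0441) = 2.85 m/s.

2.85 m/s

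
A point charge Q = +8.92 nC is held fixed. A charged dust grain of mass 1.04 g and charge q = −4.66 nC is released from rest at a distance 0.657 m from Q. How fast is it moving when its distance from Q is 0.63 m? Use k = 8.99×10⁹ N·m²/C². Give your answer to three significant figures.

6.85×10⁻³ m/s

Only the electrostatic force acts, so mechanical energy is conserved: ½mv² = U₁ − U₂ = kQq(1/r₁ − 1/r₂).
U₁ − U₂ = (8.99×10⁹ N·m²/C²)(8.92×10⁻⁹ C)(-4.66×10⁻⁹ C)(1/0.657 − 1/0.630) = 2.44×10⁻⁸ J.
v = √(2·2.44×10⁻⁸/1.04×10⁻³) = 6.85×10⁻³ m/s.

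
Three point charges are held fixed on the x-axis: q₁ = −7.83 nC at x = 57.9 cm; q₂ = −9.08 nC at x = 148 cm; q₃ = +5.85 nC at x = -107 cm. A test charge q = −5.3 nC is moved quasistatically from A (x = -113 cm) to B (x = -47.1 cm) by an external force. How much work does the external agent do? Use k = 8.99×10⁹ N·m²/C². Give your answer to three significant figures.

For quasistatic motion the external work equals the change in potential energy: W_ext = qΔV = q(V_B − V_A).
At A: distances to the source charges are 1.71 m, 2.61 m, 0.0600 m; V_A = Σ kqᵢ/rᵢ = 804 V.
At B: distances to the source charges are 1.05 m, 1.95 m, 0.599 m; V_B = Σ kqᵢ/rᵢ = -21.1 V.
ΔV = V_B − V_A = -825 V.
W_ext = qΔV = (-5.30×10⁻⁹ C)(-825 V) = 4.37×10⁻⁶ J.

4.37×10⁻⁶ J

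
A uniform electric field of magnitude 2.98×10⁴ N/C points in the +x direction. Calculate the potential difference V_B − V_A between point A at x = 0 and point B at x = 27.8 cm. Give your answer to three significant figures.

-8280 V

In a uniform field, potential decreases in the direction of E: V_B − V_A = −E·Δx.
V_B − V_A = −(2.98×10⁴ V/m)(0.278 m) = -8280 V.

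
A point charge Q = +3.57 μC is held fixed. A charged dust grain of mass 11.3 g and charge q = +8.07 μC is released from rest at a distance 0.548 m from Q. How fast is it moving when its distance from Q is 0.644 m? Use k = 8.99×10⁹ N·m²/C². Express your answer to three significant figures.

Only the electrostatic force acts, so mechanical energy is conserved: ½mv² = U₁ − U₂ = kQq(1/r₁ − 1/r₂).
U₁ − U₂ = (8.99×10⁹ N·m²/C²)(3.57×10⁻⁶ C)(8.07×10⁻⁶ C)(1/0.548 − 1/0.644) = 0.0705 J.
v = √(2·0.0705/0.0113) = 3.53 m/s.

3.53 m/s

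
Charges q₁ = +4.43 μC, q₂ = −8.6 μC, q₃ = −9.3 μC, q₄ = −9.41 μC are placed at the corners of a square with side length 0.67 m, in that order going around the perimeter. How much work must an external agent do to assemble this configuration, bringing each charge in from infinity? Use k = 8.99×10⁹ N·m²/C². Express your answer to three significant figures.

1.55 J

The work to assemble the configuration equals its total potential energy, U = Σ kqᵢqⱼ/rᵢⱼ over all pairs.
The four side pairs have separation 0.670 m and the two diagonal pairs 0.948 m.
Summing all 6 pair terms gives U = 1.55 J.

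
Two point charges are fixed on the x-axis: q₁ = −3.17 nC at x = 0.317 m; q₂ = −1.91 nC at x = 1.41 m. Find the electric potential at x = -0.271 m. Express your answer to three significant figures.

Electric potential is a scalar, so the contributions from each charge add algebraically: V = Σ kqᵢ/rᵢ.
Distances from the field point to each charge: r₁ = 0.588 m, r₂ = 1.68 m.
V = k[(-3.17×10⁻⁹)/(0.588) + (-1.91×10⁻⁹)/(1.68)] = -58.7 V.

-58.7 V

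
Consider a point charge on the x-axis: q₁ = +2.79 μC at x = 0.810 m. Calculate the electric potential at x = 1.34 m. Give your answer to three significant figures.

The total potential is the scalar sum of each charge's contribution, V = Σ kqᵢ/rᵢ.
V = k[(2.79×10⁻⁶)/(0.530)] = 4.73×10⁴ V.

4.73×10⁴ V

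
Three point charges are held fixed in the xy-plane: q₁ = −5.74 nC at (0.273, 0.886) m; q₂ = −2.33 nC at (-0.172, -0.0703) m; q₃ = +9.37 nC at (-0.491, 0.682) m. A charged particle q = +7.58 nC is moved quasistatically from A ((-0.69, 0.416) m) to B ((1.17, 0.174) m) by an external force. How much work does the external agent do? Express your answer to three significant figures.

For quasistatic motion the external work equals the change in potential energy: W_ext = qΔV = q(V_B − V_A).
At A: distances to the source charges are 1.07 m, 0.711 m, 0.332 m; V_A = Σ kqᵢ/rᵢ = 176 V.
At B: distances to the source charges are 1.15 m, 1.36 m, 1.74 m; V_B = Σ kqᵢ/rᵢ = -11.9 V.
ΔV = V_B − V_A = -188 V.
W_ext = qΔV = (7.58×10⁻⁹ C)(-188 V) = -1.42×10⁻⁶ J.

-1.42×10⁻⁶ J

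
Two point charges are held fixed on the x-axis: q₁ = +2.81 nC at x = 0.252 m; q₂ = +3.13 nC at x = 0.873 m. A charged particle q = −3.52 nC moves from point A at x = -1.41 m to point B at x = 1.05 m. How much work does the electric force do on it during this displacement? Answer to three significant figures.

The work done by the electric force is W_field = −ΔU = −q(V_B − V_A) = q(V_A − V_B).
At A: distances to the source charges are 1.66 m, 2.28 m; V_A = Σ kqᵢ/rᵢ = 27.5 V.
At B: distances to the source charges are 0.798 m, 0.177 m; V_B = Σ kqᵢ/rᵢ = 191 V.
ΔV = V_B − V_A = 163 V.
W_field = −qΔV = −(-3.52×10⁻⁹ C)(163 V) = 5.74×10⁻⁷ J.

5.74×10⁻⁷ J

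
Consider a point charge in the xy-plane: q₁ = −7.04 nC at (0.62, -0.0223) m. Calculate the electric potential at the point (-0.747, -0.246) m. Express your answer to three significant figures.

-45.7 V

Electric potential is a scalar, so the contributions from each charge add algebraically: V = Σ kqᵢ/rᵢ.
Distances from the field point to each charge: r₁ = 1.39 m.
V = k[(-7.04×10⁻⁹)/(1.39)] = -45.7 V.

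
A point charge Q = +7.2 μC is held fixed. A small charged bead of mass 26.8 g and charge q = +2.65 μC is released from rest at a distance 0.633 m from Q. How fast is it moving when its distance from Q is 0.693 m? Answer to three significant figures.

1.32 m/s

Only the electrostatic force acts, so mechanical energy is conserved: ½mv² = U₁ − U₂ = kQq(1/r₁ − 1/r₂).
U₁ − U₂ = (8.99×10⁹ N·m²/C²)(7.20×10⁻⁶ C)(2.65×10⁻⁶ C)(1/0.633 − 1/0.693) = 0.0235 J.
v = √(2·0.0235/0.0268) = 1.32 m/s.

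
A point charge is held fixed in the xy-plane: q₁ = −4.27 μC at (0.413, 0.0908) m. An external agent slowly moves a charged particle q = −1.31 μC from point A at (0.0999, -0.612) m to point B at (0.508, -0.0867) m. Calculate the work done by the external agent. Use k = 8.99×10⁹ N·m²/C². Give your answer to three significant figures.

0.184 J

For quasistatic motion the external work equals the change in potential energy: W_ext = qΔV = q(V_B − V_A).
At A: distance to the source charge is 0.769 m; V_A = kq₁/r = -4.99×10⁴ V.
At B: distance to the source charge is 0.201 m; V_B = kq₁/r = -1.91×10⁵ V.
ΔV = V_B − V_A = -1.41×10⁵ V.
W_ext = qΔV = (-1.31×10⁻⁶ C)(-1.41×10⁵ V) = 0.184 J.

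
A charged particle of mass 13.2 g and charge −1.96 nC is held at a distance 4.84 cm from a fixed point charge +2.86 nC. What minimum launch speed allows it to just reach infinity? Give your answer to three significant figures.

To just escape, total mechanical energy must reach zero at infinity: ½mv²_min + U = 0, so ½mv²_min = −U = |kQq|/r.
|U| = |kQq|/r = (8.99×10⁹ N·m²/C²)(2.86×10⁻⁹)(1.96×10⁻⁹)/(0.0484) = 1.04×10⁻⁶ J.
v_min = √(2|U|/m) = √(2·1.04×10⁻⁶/0.0132) = 0.0126 m/s.

0.0126 m/s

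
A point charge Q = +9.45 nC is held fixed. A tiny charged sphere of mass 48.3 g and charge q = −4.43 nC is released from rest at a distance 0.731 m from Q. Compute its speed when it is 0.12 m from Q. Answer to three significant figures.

Only the electrostatic force acts, so mechanical energy is conserved: ½mv² = U₁ − U₂ = kQq(1/r₁ − 1/r₂).
U₁ − U₂ = (8.99×10⁹ N·m²/C²)(9.45×10⁻⁹ C)(-4.43×10⁻⁹ C)(1/0.731 − 1/0.120) = 2.62×10⁻⁶ J.
v = √(2·2.62×10⁻⁶/0.0483) = 0.0104 m/s.

0.0104 m/s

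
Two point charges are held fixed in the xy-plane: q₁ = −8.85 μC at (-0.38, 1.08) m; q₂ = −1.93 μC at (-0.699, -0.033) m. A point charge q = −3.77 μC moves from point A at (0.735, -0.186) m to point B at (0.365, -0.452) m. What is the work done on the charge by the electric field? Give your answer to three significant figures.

The work done by the electric force is W_field = −ΔU = −q(V_B − V_A) = q(V_A − V_B).
At A: distances to the source charges are 1.69 m, 1.44 m; V_A = Σ kqᵢ/rᵢ = -5.92×10⁴ V.
At B: distances to the source charges are 1.70 m, 1.14 m; V_B = Σ kqᵢ/rᵢ = -6.19×10⁴ V.
ΔV = V_B − V_A = -2680 V.
W_field = −qΔV = −(-3.77×10⁻⁶ C)(-2680 V) = -0.0101 J.

-0.0101 J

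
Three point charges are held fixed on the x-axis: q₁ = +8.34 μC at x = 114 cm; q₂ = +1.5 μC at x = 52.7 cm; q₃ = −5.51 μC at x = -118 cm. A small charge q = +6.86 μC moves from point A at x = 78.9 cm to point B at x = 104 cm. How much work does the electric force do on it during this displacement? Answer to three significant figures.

-3.52 J

The work done by the electric force is W_field = −ΔU = −q(V_B − V_A) = q(V_A − V_B).
At A: distances to the source charges are 0.351 m, 0.262 m, 1.97 m; V_A = Σ kqᵢ/rᵢ = 2.40×10⁵ V.
At B: distances to the source charges are 0.100 m, 0.513 m, 2.22 m; V_B = Σ kqᵢ/rᵢ = 7.54×10⁵ V.
ΔV = V_B − V_A = 5.14×10⁵ V.
W_field = −qΔV = −(6.86×10⁻⁶ C)(5.14×10⁵ V) = -3.52 J.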